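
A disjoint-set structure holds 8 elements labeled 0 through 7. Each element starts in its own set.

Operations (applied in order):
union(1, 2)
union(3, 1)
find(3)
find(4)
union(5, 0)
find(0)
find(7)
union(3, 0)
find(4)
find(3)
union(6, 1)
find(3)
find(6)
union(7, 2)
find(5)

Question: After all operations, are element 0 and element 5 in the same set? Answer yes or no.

Answer: yes

Derivation:
Step 1: union(1, 2) -> merged; set of 1 now {1, 2}
Step 2: union(3, 1) -> merged; set of 3 now {1, 2, 3}
Step 3: find(3) -> no change; set of 3 is {1, 2, 3}
Step 4: find(4) -> no change; set of 4 is {4}
Step 5: union(5, 0) -> merged; set of 5 now {0, 5}
Step 6: find(0) -> no change; set of 0 is {0, 5}
Step 7: find(7) -> no change; set of 7 is {7}
Step 8: union(3, 0) -> merged; set of 3 now {0, 1, 2, 3, 5}
Step 9: find(4) -> no change; set of 4 is {4}
Step 10: find(3) -> no change; set of 3 is {0, 1, 2, 3, 5}
Step 11: union(6, 1) -> merged; set of 6 now {0, 1, 2, 3, 5, 6}
Step 12: find(3) -> no change; set of 3 is {0, 1, 2, 3, 5, 6}
Step 13: find(6) -> no change; set of 6 is {0, 1, 2, 3, 5, 6}
Step 14: union(7, 2) -> merged; set of 7 now {0, 1, 2, 3, 5, 6, 7}
Step 15: find(5) -> no change; set of 5 is {0, 1, 2, 3, 5, 6, 7}
Set of 0: {0, 1, 2, 3, 5, 6, 7}; 5 is a member.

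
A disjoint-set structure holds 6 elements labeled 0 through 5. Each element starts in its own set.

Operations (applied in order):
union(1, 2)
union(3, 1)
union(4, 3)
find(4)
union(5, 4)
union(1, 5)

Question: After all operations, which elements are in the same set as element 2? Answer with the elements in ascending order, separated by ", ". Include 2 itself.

Step 1: union(1, 2) -> merged; set of 1 now {1, 2}
Step 2: union(3, 1) -> merged; set of 3 now {1, 2, 3}
Step 3: union(4, 3) -> merged; set of 4 now {1, 2, 3, 4}
Step 4: find(4) -> no change; set of 4 is {1, 2, 3, 4}
Step 5: union(5, 4) -> merged; set of 5 now {1, 2, 3, 4, 5}
Step 6: union(1, 5) -> already same set; set of 1 now {1, 2, 3, 4, 5}
Component of 2: {1, 2, 3, 4, 5}

Answer: 1, 2, 3, 4, 5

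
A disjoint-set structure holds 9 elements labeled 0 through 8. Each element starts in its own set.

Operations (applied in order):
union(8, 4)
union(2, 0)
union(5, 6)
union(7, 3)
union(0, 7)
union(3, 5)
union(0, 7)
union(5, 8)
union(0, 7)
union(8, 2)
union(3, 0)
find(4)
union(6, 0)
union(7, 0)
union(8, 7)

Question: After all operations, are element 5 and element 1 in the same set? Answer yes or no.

Step 1: union(8, 4) -> merged; set of 8 now {4, 8}
Step 2: union(2, 0) -> merged; set of 2 now {0, 2}
Step 3: union(5, 6) -> merged; set of 5 now {5, 6}
Step 4: union(7, 3) -> merged; set of 7 now {3, 7}
Step 5: union(0, 7) -> merged; set of 0 now {0, 2, 3, 7}
Step 6: union(3, 5) -> merged; set of 3 now {0, 2, 3, 5, 6, 7}
Step 7: union(0, 7) -> already same set; set of 0 now {0, 2, 3, 5, 6, 7}
Step 8: union(5, 8) -> merged; set of 5 now {0, 2, 3, 4, 5, 6, 7, 8}
Step 9: union(0, 7) -> already same set; set of 0 now {0, 2, 3, 4, 5, 6, 7, 8}
Step 10: union(8, 2) -> already same set; set of 8 now {0, 2, 3, 4, 5, 6, 7, 8}
Step 11: union(3, 0) -> already same set; set of 3 now {0, 2, 3, 4, 5, 6, 7, 8}
Step 12: find(4) -> no change; set of 4 is {0, 2, 3, 4, 5, 6, 7, 8}
Step 13: union(6, 0) -> already same set; set of 6 now {0, 2, 3, 4, 5, 6, 7, 8}
Step 14: union(7, 0) -> already same set; set of 7 now {0, 2, 3, 4, 5, 6, 7, 8}
Step 15: union(8, 7) -> already same set; set of 8 now {0, 2, 3, 4, 5, 6, 7, 8}
Set of 5: {0, 2, 3, 4, 5, 6, 7, 8}; 1 is not a member.

Answer: no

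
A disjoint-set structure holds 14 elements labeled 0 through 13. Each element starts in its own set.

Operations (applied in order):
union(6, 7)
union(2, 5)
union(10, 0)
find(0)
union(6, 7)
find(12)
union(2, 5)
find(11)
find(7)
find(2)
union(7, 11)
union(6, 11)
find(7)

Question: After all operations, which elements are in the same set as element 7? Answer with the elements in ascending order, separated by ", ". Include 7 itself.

Step 1: union(6, 7) -> merged; set of 6 now {6, 7}
Step 2: union(2, 5) -> merged; set of 2 now {2, 5}
Step 3: union(10, 0) -> merged; set of 10 now {0, 10}
Step 4: find(0) -> no change; set of 0 is {0, 10}
Step 5: union(6, 7) -> already same set; set of 6 now {6, 7}
Step 6: find(12) -> no change; set of 12 is {12}
Step 7: union(2, 5) -> already same set; set of 2 now {2, 5}
Step 8: find(11) -> no change; set of 11 is {11}
Step 9: find(7) -> no change; set of 7 is {6, 7}
Step 10: find(2) -> no change; set of 2 is {2, 5}
Step 11: union(7, 11) -> merged; set of 7 now {6, 7, 11}
Step 12: union(6, 11) -> already same set; set of 6 now {6, 7, 11}
Step 13: find(7) -> no change; set of 7 is {6, 7, 11}
Component of 7: {6, 7, 11}

Answer: 6, 7, 11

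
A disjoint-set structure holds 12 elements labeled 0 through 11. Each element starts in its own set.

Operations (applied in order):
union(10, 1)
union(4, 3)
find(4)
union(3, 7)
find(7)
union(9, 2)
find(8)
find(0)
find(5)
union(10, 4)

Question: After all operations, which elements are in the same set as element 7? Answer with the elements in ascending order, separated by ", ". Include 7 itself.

Step 1: union(10, 1) -> merged; set of 10 now {1, 10}
Step 2: union(4, 3) -> merged; set of 4 now {3, 4}
Step 3: find(4) -> no change; set of 4 is {3, 4}
Step 4: union(3, 7) -> merged; set of 3 now {3, 4, 7}
Step 5: find(7) -> no change; set of 7 is {3, 4, 7}
Step 6: union(9, 2) -> merged; set of 9 now {2, 9}
Step 7: find(8) -> no change; set of 8 is {8}
Step 8: find(0) -> no change; set of 0 is {0}
Step 9: find(5) -> no change; set of 5 is {5}
Step 10: union(10, 4) -> merged; set of 10 now {1, 3, 4, 7, 10}
Component of 7: {1, 3, 4, 7, 10}

Answer: 1, 3, 4, 7, 10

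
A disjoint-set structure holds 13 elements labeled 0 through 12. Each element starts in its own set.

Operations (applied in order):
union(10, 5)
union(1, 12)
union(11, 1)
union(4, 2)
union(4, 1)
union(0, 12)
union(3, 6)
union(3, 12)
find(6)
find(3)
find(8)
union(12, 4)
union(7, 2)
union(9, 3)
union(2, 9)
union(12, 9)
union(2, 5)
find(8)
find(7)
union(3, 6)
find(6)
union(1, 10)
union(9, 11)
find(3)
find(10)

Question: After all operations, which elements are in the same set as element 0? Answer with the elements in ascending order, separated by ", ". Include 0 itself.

Step 1: union(10, 5) -> merged; set of 10 now {5, 10}
Step 2: union(1, 12) -> merged; set of 1 now {1, 12}
Step 3: union(11, 1) -> merged; set of 11 now {1, 11, 12}
Step 4: union(4, 2) -> merged; set of 4 now {2, 4}
Step 5: union(4, 1) -> merged; set of 4 now {1, 2, 4, 11, 12}
Step 6: union(0, 12) -> merged; set of 0 now {0, 1, 2, 4, 11, 12}
Step 7: union(3, 6) -> merged; set of 3 now {3, 6}
Step 8: union(3, 12) -> merged; set of 3 now {0, 1, 2, 3, 4, 6, 11, 12}
Step 9: find(6) -> no change; set of 6 is {0, 1, 2, 3, 4, 6, 11, 12}
Step 10: find(3) -> no change; set of 3 is {0, 1, 2, 3, 4, 6, 11, 12}
Step 11: find(8) -> no change; set of 8 is {8}
Step 12: union(12, 4) -> already same set; set of 12 now {0, 1, 2, 3, 4, 6, 11, 12}
Step 13: union(7, 2) -> merged; set of 7 now {0, 1, 2, 3, 4, 6, 7, 11, 12}
Step 14: union(9, 3) -> merged; set of 9 now {0, 1, 2, 3, 4, 6, 7, 9, 11, 12}
Step 15: union(2, 9) -> already same set; set of 2 now {0, 1, 2, 3, 4, 6, 7, 9, 11, 12}
Step 16: union(12, 9) -> already same set; set of 12 now {0, 1, 2, 3, 4, 6, 7, 9, 11, 12}
Step 17: union(2, 5) -> merged; set of 2 now {0, 1, 2, 3, 4, 5, 6, 7, 9, 10, 11, 12}
Step 18: find(8) -> no change; set of 8 is {8}
Step 19: find(7) -> no change; set of 7 is {0, 1, 2, 3, 4, 5, 6, 7, 9, 10, 11, 12}
Step 20: union(3, 6) -> already same set; set of 3 now {0, 1, 2, 3, 4, 5, 6, 7, 9, 10, 11, 12}
Step 21: find(6) -> no change; set of 6 is {0, 1, 2, 3, 4, 5, 6, 7, 9, 10, 11, 12}
Step 22: union(1, 10) -> already same set; set of 1 now {0, 1, 2, 3, 4, 5, 6, 7, 9, 10, 11, 12}
Step 23: union(9, 11) -> already same set; set of 9 now {0, 1, 2, 3, 4, 5, 6, 7, 9, 10, 11, 12}
Step 24: find(3) -> no change; set of 3 is {0, 1, 2, 3, 4, 5, 6, 7, 9, 10, 11, 12}
Step 25: find(10) -> no change; set of 10 is {0, 1, 2, 3, 4, 5, 6, 7, 9, 10, 11, 12}
Component of 0: {0, 1, 2, 3, 4, 5, 6, 7, 9, 10, 11, 12}

Answer: 0, 1, 2, 3, 4, 5, 6, 7, 9, 10, 11, 12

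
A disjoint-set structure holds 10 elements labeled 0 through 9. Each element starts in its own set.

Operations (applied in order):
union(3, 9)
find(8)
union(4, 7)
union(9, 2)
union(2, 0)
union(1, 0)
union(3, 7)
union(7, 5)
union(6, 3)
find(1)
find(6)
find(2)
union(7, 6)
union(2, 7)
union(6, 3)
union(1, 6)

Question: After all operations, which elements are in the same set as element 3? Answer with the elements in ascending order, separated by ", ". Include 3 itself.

Step 1: union(3, 9) -> merged; set of 3 now {3, 9}
Step 2: find(8) -> no change; set of 8 is {8}
Step 3: union(4, 7) -> merged; set of 4 now {4, 7}
Step 4: union(9, 2) -> merged; set of 9 now {2, 3, 9}
Step 5: union(2, 0) -> merged; set of 2 now {0, 2, 3, 9}
Step 6: union(1, 0) -> merged; set of 1 now {0, 1, 2, 3, 9}
Step 7: union(3, 7) -> merged; set of 3 now {0, 1, 2, 3, 4, 7, 9}
Step 8: union(7, 5) -> merged; set of 7 now {0, 1, 2, 3, 4, 5, 7, 9}
Step 9: union(6, 3) -> merged; set of 6 now {0, 1, 2, 3, 4, 5, 6, 7, 9}
Step 10: find(1) -> no change; set of 1 is {0, 1, 2, 3, 4, 5, 6, 7, 9}
Step 11: find(6) -> no change; set of 6 is {0, 1, 2, 3, 4, 5, 6, 7, 9}
Step 12: find(2) -> no change; set of 2 is {0, 1, 2, 3, 4, 5, 6, 7, 9}
Step 13: union(7, 6) -> already same set; set of 7 now {0, 1, 2, 3, 4, 5, 6, 7, 9}
Step 14: union(2, 7) -> already same set; set of 2 now {0, 1, 2, 3, 4, 5, 6, 7, 9}
Step 15: union(6, 3) -> already same set; set of 6 now {0, 1, 2, 3, 4, 5, 6, 7, 9}
Step 16: union(1, 6) -> already same set; set of 1 now {0, 1, 2, 3, 4, 5, 6, 7, 9}
Component of 3: {0, 1, 2, 3, 4, 5, 6, 7, 9}

Answer: 0, 1, 2, 3, 4, 5, 6, 7, 9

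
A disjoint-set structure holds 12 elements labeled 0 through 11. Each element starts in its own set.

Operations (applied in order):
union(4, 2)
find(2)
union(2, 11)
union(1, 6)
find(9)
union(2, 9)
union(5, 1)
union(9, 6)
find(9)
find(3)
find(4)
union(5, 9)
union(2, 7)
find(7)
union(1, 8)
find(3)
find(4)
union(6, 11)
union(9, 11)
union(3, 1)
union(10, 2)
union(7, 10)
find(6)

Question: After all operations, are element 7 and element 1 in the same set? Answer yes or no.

Answer: yes

Derivation:
Step 1: union(4, 2) -> merged; set of 4 now {2, 4}
Step 2: find(2) -> no change; set of 2 is {2, 4}
Step 3: union(2, 11) -> merged; set of 2 now {2, 4, 11}
Step 4: union(1, 6) -> merged; set of 1 now {1, 6}
Step 5: find(9) -> no change; set of 9 is {9}
Step 6: union(2, 9) -> merged; set of 2 now {2, 4, 9, 11}
Step 7: union(5, 1) -> merged; set of 5 now {1, 5, 6}
Step 8: union(9, 6) -> merged; set of 9 now {1, 2, 4, 5, 6, 9, 11}
Step 9: find(9) -> no change; set of 9 is {1, 2, 4, 5, 6, 9, 11}
Step 10: find(3) -> no change; set of 3 is {3}
Step 11: find(4) -> no change; set of 4 is {1, 2, 4, 5, 6, 9, 11}
Step 12: union(5, 9) -> already same set; set of 5 now {1, 2, 4, 5, 6, 9, 11}
Step 13: union(2, 7) -> merged; set of 2 now {1, 2, 4, 5, 6, 7, 9, 11}
Step 14: find(7) -> no change; set of 7 is {1, 2, 4, 5, 6, 7, 9, 11}
Step 15: union(1, 8) -> merged; set of 1 now {1, 2, 4, 5, 6, 7, 8, 9, 11}
Step 16: find(3) -> no change; set of 3 is {3}
Step 17: find(4) -> no change; set of 4 is {1, 2, 4, 5, 6, 7, 8, 9, 11}
Step 18: union(6, 11) -> already same set; set of 6 now {1, 2, 4, 5, 6, 7, 8, 9, 11}
Step 19: union(9, 11) -> already same set; set of 9 now {1, 2, 4, 5, 6, 7, 8, 9, 11}
Step 20: union(3, 1) -> merged; set of 3 now {1, 2, 3, 4, 5, 6, 7, 8, 9, 11}
Step 21: union(10, 2) -> merged; set of 10 now {1, 2, 3, 4, 5, 6, 7, 8, 9, 10, 11}
Step 22: union(7, 10) -> already same set; set of 7 now {1, 2, 3, 4, 5, 6, 7, 8, 9, 10, 11}
Step 23: find(6) -> no change; set of 6 is {1, 2, 3, 4, 5, 6, 7, 8, 9, 10, 11}
Set of 7: {1, 2, 3, 4, 5, 6, 7, 8, 9, 10, 11}; 1 is a member.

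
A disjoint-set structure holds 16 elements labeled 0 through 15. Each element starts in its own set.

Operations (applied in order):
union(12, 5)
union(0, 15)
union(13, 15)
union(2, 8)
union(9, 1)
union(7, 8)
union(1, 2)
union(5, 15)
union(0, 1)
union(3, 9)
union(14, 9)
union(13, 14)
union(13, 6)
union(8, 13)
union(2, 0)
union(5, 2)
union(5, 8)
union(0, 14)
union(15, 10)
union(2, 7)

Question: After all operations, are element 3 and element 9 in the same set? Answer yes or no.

Answer: yes

Derivation:
Step 1: union(12, 5) -> merged; set of 12 now {5, 12}
Step 2: union(0, 15) -> merged; set of 0 now {0, 15}
Step 3: union(13, 15) -> merged; set of 13 now {0, 13, 15}
Step 4: union(2, 8) -> merged; set of 2 now {2, 8}
Step 5: union(9, 1) -> merged; set of 9 now {1, 9}
Step 6: union(7, 8) -> merged; set of 7 now {2, 7, 8}
Step 7: union(1, 2) -> merged; set of 1 now {1, 2, 7, 8, 9}
Step 8: union(5, 15) -> merged; set of 5 now {0, 5, 12, 13, 15}
Step 9: union(0, 1) -> merged; set of 0 now {0, 1, 2, 5, 7, 8, 9, 12, 13, 15}
Step 10: union(3, 9) -> merged; set of 3 now {0, 1, 2, 3, 5, 7, 8, 9, 12, 13, 15}
Step 11: union(14, 9) -> merged; set of 14 now {0, 1, 2, 3, 5, 7, 8, 9, 12, 13, 14, 15}
Step 12: union(13, 14) -> already same set; set of 13 now {0, 1, 2, 3, 5, 7, 8, 9, 12, 13, 14, 15}
Step 13: union(13, 6) -> merged; set of 13 now {0, 1, 2, 3, 5, 6, 7, 8, 9, 12, 13, 14, 15}
Step 14: union(8, 13) -> already same set; set of 8 now {0, 1, 2, 3, 5, 6, 7, 8, 9, 12, 13, 14, 15}
Step 15: union(2, 0) -> already same set; set of 2 now {0, 1, 2, 3, 5, 6, 7, 8, 9, 12, 13, 14, 15}
Step 16: union(5, 2) -> already same set; set of 5 now {0, 1, 2, 3, 5, 6, 7, 8, 9, 12, 13, 14, 15}
Step 17: union(5, 8) -> already same set; set of 5 now {0, 1, 2, 3, 5, 6, 7, 8, 9, 12, 13, 14, 15}
Step 18: union(0, 14) -> already same set; set of 0 now {0, 1, 2, 3, 5, 6, 7, 8, 9, 12, 13, 14, 15}
Step 19: union(15, 10) -> merged; set of 15 now {0, 1, 2, 3, 5, 6, 7, 8, 9, 10, 12, 13, 14, 15}
Step 20: union(2, 7) -> already same set; set of 2 now {0, 1, 2, 3, 5, 6, 7, 8, 9, 10, 12, 13, 14, 15}
Set of 3: {0, 1, 2, 3, 5, 6, 7, 8, 9, 10, 12, 13, 14, 15}; 9 is a member.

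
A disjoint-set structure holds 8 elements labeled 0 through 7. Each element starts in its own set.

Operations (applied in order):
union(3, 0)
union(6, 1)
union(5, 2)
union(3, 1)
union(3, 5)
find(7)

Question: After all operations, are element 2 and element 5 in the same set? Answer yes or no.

Step 1: union(3, 0) -> merged; set of 3 now {0, 3}
Step 2: union(6, 1) -> merged; set of 6 now {1, 6}
Step 3: union(5, 2) -> merged; set of 5 now {2, 5}
Step 4: union(3, 1) -> merged; set of 3 now {0, 1, 3, 6}
Step 5: union(3, 5) -> merged; set of 3 now {0, 1, 2, 3, 5, 6}
Step 6: find(7) -> no change; set of 7 is {7}
Set of 2: {0, 1, 2, 3, 5, 6}; 5 is a member.

Answer: yes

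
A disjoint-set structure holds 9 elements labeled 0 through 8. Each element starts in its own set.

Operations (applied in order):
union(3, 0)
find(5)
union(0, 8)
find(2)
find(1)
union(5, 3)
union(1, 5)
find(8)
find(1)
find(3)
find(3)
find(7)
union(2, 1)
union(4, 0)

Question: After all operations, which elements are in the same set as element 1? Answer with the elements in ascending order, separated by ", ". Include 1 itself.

Step 1: union(3, 0) -> merged; set of 3 now {0, 3}
Step 2: find(5) -> no change; set of 5 is {5}
Step 3: union(0, 8) -> merged; set of 0 now {0, 3, 8}
Step 4: find(2) -> no change; set of 2 is {2}
Step 5: find(1) -> no change; set of 1 is {1}
Step 6: union(5, 3) -> merged; set of 5 now {0, 3, 5, 8}
Step 7: union(1, 5) -> merged; set of 1 now {0, 1, 3, 5, 8}
Step 8: find(8) -> no change; set of 8 is {0, 1, 3, 5, 8}
Step 9: find(1) -> no change; set of 1 is {0, 1, 3, 5, 8}
Step 10: find(3) -> no change; set of 3 is {0, 1, 3, 5, 8}
Step 11: find(3) -> no change; set of 3 is {0, 1, 3, 5, 8}
Step 12: find(7) -> no change; set of 7 is {7}
Step 13: union(2, 1) -> merged; set of 2 now {0, 1, 2, 3, 5, 8}
Step 14: union(4, 0) -> merged; set of 4 now {0, 1, 2, 3, 4, 5, 8}
Component of 1: {0, 1, 2, 3, 4, 5, 8}

Answer: 0, 1, 2, 3, 4, 5, 8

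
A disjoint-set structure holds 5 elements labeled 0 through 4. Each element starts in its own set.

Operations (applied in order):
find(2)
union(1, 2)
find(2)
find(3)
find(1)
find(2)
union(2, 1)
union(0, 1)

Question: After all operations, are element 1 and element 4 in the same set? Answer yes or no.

Step 1: find(2) -> no change; set of 2 is {2}
Step 2: union(1, 2) -> merged; set of 1 now {1, 2}
Step 3: find(2) -> no change; set of 2 is {1, 2}
Step 4: find(3) -> no change; set of 3 is {3}
Step 5: find(1) -> no change; set of 1 is {1, 2}
Step 6: find(2) -> no change; set of 2 is {1, 2}
Step 7: union(2, 1) -> already same set; set of 2 now {1, 2}
Step 8: union(0, 1) -> merged; set of 0 now {0, 1, 2}
Set of 1: {0, 1, 2}; 4 is not a member.

Answer: no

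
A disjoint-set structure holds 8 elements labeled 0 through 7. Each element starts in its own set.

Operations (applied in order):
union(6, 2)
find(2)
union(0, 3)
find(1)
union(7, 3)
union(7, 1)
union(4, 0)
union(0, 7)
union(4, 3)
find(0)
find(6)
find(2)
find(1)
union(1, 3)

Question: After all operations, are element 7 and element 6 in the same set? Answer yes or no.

Answer: no

Derivation:
Step 1: union(6, 2) -> merged; set of 6 now {2, 6}
Step 2: find(2) -> no change; set of 2 is {2, 6}
Step 3: union(0, 3) -> merged; set of 0 now {0, 3}
Step 4: find(1) -> no change; set of 1 is {1}
Step 5: union(7, 3) -> merged; set of 7 now {0, 3, 7}
Step 6: union(7, 1) -> merged; set of 7 now {0, 1, 3, 7}
Step 7: union(4, 0) -> merged; set of 4 now {0, 1, 3, 4, 7}
Step 8: union(0, 7) -> already same set; set of 0 now {0, 1, 3, 4, 7}
Step 9: union(4, 3) -> already same set; set of 4 now {0, 1, 3, 4, 7}
Step 10: find(0) -> no change; set of 0 is {0, 1, 3, 4, 7}
Step 11: find(6) -> no change; set of 6 is {2, 6}
Step 12: find(2) -> no change; set of 2 is {2, 6}
Step 13: find(1) -> no change; set of 1 is {0, 1, 3, 4, 7}
Step 14: union(1, 3) -> already same set; set of 1 now {0, 1, 3, 4, 7}
Set of 7: {0, 1, 3, 4, 7}; 6 is not a member.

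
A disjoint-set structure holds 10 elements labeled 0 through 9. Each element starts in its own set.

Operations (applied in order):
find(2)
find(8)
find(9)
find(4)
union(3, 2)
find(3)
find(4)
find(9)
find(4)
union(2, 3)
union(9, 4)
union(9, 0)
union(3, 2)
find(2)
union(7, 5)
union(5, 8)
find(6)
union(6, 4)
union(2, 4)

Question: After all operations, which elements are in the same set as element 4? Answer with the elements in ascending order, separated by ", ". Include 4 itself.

Answer: 0, 2, 3, 4, 6, 9

Derivation:
Step 1: find(2) -> no change; set of 2 is {2}
Step 2: find(8) -> no change; set of 8 is {8}
Step 3: find(9) -> no change; set of 9 is {9}
Step 4: find(4) -> no change; set of 4 is {4}
Step 5: union(3, 2) -> merged; set of 3 now {2, 3}
Step 6: find(3) -> no change; set of 3 is {2, 3}
Step 7: find(4) -> no change; set of 4 is {4}
Step 8: find(9) -> no change; set of 9 is {9}
Step 9: find(4) -> no change; set of 4 is {4}
Step 10: union(2, 3) -> already same set; set of 2 now {2, 3}
Step 11: union(9, 4) -> merged; set of 9 now {4, 9}
Step 12: union(9, 0) -> merged; set of 9 now {0, 4, 9}
Step 13: union(3, 2) -> already same set; set of 3 now {2, 3}
Step 14: find(2) -> no change; set of 2 is {2, 3}
Step 15: union(7, 5) -> merged; set of 7 now {5, 7}
Step 16: union(5, 8) -> merged; set of 5 now {5, 7, 8}
Step 17: find(6) -> no change; set of 6 is {6}
Step 18: union(6, 4) -> merged; set of 6 now {0, 4, 6, 9}
Step 19: union(2, 4) -> merged; set of 2 now {0, 2, 3, 4, 6, 9}
Component of 4: {0, 2, 3, 4, 6, 9}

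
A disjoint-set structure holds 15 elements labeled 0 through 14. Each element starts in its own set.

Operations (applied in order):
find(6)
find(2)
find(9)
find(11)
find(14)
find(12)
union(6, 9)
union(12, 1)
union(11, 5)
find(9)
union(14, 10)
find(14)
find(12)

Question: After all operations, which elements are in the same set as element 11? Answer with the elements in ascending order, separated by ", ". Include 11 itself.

Answer: 5, 11

Derivation:
Step 1: find(6) -> no change; set of 6 is {6}
Step 2: find(2) -> no change; set of 2 is {2}
Step 3: find(9) -> no change; set of 9 is {9}
Step 4: find(11) -> no change; set of 11 is {11}
Step 5: find(14) -> no change; set of 14 is {14}
Step 6: find(12) -> no change; set of 12 is {12}
Step 7: union(6, 9) -> merged; set of 6 now {6, 9}
Step 8: union(12, 1) -> merged; set of 12 now {1, 12}
Step 9: union(11, 5) -> merged; set of 11 now {5, 11}
Step 10: find(9) -> no change; set of 9 is {6, 9}
Step 11: union(14, 10) -> merged; set of 14 now {10, 14}
Step 12: find(14) -> no change; set of 14 is {10, 14}
Step 13: find(12) -> no change; set of 12 is {1, 12}
Component of 11: {5, 11}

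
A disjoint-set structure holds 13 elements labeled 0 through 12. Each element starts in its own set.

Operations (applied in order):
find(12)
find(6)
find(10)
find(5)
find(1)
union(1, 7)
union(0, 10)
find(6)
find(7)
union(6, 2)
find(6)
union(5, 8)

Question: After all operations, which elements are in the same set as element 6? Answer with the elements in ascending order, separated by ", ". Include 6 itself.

Step 1: find(12) -> no change; set of 12 is {12}
Step 2: find(6) -> no change; set of 6 is {6}
Step 3: find(10) -> no change; set of 10 is {10}
Step 4: find(5) -> no change; set of 5 is {5}
Step 5: find(1) -> no change; set of 1 is {1}
Step 6: union(1, 7) -> merged; set of 1 now {1, 7}
Step 7: union(0, 10) -> merged; set of 0 now {0, 10}
Step 8: find(6) -> no change; set of 6 is {6}
Step 9: find(7) -> no change; set of 7 is {1, 7}
Step 10: union(6, 2) -> merged; set of 6 now {2, 6}
Step 11: find(6) -> no change; set of 6 is {2, 6}
Step 12: union(5, 8) -> merged; set of 5 now {5, 8}
Component of 6: {2, 6}

Answer: 2, 6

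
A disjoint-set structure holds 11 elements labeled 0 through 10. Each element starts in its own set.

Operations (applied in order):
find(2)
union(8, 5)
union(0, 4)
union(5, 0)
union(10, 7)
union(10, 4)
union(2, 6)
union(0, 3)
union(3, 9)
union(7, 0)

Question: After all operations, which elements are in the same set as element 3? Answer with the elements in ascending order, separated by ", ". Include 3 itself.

Step 1: find(2) -> no change; set of 2 is {2}
Step 2: union(8, 5) -> merged; set of 8 now {5, 8}
Step 3: union(0, 4) -> merged; set of 0 now {0, 4}
Step 4: union(5, 0) -> merged; set of 5 now {0, 4, 5, 8}
Step 5: union(10, 7) -> merged; set of 10 now {7, 10}
Step 6: union(10, 4) -> merged; set of 10 now {0, 4, 5, 7, 8, 10}
Step 7: union(2, 6) -> merged; set of 2 now {2, 6}
Step 8: union(0, 3) -> merged; set of 0 now {0, 3, 4, 5, 7, 8, 10}
Step 9: union(3, 9) -> merged; set of 3 now {0, 3, 4, 5, 7, 8, 9, 10}
Step 10: union(7, 0) -> already same set; set of 7 now {0, 3, 4, 5, 7, 8, 9, 10}
Component of 3: {0, 3, 4, 5, 7, 8, 9, 10}

Answer: 0, 3, 4, 5, 7, 8, 9, 10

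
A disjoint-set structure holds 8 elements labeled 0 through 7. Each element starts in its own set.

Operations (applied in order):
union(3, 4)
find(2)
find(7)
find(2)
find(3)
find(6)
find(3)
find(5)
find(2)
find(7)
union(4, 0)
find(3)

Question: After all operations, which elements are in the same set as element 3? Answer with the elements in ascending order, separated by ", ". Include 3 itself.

Step 1: union(3, 4) -> merged; set of 3 now {3, 4}
Step 2: find(2) -> no change; set of 2 is {2}
Step 3: find(7) -> no change; set of 7 is {7}
Step 4: find(2) -> no change; set of 2 is {2}
Step 5: find(3) -> no change; set of 3 is {3, 4}
Step 6: find(6) -> no change; set of 6 is {6}
Step 7: find(3) -> no change; set of 3 is {3, 4}
Step 8: find(5) -> no change; set of 5 is {5}
Step 9: find(2) -> no change; set of 2 is {2}
Step 10: find(7) -> no change; set of 7 is {7}
Step 11: union(4, 0) -> merged; set of 4 now {0, 3, 4}
Step 12: find(3) -> no change; set of 3 is {0, 3, 4}
Component of 3: {0, 3, 4}

Answer: 0, 3, 4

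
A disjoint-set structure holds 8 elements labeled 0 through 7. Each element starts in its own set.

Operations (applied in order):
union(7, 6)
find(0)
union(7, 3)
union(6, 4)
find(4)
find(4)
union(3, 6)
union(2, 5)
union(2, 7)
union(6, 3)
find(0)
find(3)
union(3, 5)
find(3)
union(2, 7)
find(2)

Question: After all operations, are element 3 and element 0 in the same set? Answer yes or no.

Answer: no

Derivation:
Step 1: union(7, 6) -> merged; set of 7 now {6, 7}
Step 2: find(0) -> no change; set of 0 is {0}
Step 3: union(7, 3) -> merged; set of 7 now {3, 6, 7}
Step 4: union(6, 4) -> merged; set of 6 now {3, 4, 6, 7}
Step 5: find(4) -> no change; set of 4 is {3, 4, 6, 7}
Step 6: find(4) -> no change; set of 4 is {3, 4, 6, 7}
Step 7: union(3, 6) -> already same set; set of 3 now {3, 4, 6, 7}
Step 8: union(2, 5) -> merged; set of 2 now {2, 5}
Step 9: union(2, 7) -> merged; set of 2 now {2, 3, 4, 5, 6, 7}
Step 10: union(6, 3) -> already same set; set of 6 now {2, 3, 4, 5, 6, 7}
Step 11: find(0) -> no change; set of 0 is {0}
Step 12: find(3) -> no change; set of 3 is {2, 3, 4, 5, 6, 7}
Step 13: union(3, 5) -> already same set; set of 3 now {2, 3, 4, 5, 6, 7}
Step 14: find(3) -> no change; set of 3 is {2, 3, 4, 5, 6, 7}
Step 15: union(2, 7) -> already same set; set of 2 now {2, 3, 4, 5, 6, 7}
Step 16: find(2) -> no change; set of 2 is {2, 3, 4, 5, 6, 7}
Set of 3: {2, 3, 4, 5, 6, 7}; 0 is not a member.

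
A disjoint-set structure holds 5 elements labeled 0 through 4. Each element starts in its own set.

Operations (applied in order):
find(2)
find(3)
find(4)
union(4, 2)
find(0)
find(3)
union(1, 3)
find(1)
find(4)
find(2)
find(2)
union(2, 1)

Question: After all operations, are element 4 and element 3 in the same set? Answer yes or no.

Answer: yes

Derivation:
Step 1: find(2) -> no change; set of 2 is {2}
Step 2: find(3) -> no change; set of 3 is {3}
Step 3: find(4) -> no change; set of 4 is {4}
Step 4: union(4, 2) -> merged; set of 4 now {2, 4}
Step 5: find(0) -> no change; set of 0 is {0}
Step 6: find(3) -> no change; set of 3 is {3}
Step 7: union(1, 3) -> merged; set of 1 now {1, 3}
Step 8: find(1) -> no change; set of 1 is {1, 3}
Step 9: find(4) -> no change; set of 4 is {2, 4}
Step 10: find(2) -> no change; set of 2 is {2, 4}
Step 11: find(2) -> no change; set of 2 is {2, 4}
Step 12: union(2, 1) -> merged; set of 2 now {1, 2, 3, 4}
Set of 4: {1, 2, 3, 4}; 3 is a member.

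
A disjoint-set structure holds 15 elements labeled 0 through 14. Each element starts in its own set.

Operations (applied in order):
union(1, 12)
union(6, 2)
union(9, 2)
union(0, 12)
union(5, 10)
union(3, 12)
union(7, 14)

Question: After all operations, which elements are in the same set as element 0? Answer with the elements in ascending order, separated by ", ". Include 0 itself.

Answer: 0, 1, 3, 12

Derivation:
Step 1: union(1, 12) -> merged; set of 1 now {1, 12}
Step 2: union(6, 2) -> merged; set of 6 now {2, 6}
Step 3: union(9, 2) -> merged; set of 9 now {2, 6, 9}
Step 4: union(0, 12) -> merged; set of 0 now {0, 1, 12}
Step 5: union(5, 10) -> merged; set of 5 now {5, 10}
Step 6: union(3, 12) -> merged; set of 3 now {0, 1, 3, 12}
Step 7: union(7, 14) -> merged; set of 7 now {7, 14}
Component of 0: {0, 1, 3, 12}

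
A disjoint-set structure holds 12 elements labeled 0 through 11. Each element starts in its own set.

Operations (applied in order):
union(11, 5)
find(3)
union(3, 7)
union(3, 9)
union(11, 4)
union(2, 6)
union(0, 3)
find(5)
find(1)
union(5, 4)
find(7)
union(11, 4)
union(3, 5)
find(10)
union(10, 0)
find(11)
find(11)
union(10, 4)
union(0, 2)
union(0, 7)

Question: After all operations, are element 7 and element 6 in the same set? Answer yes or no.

Answer: yes

Derivation:
Step 1: union(11, 5) -> merged; set of 11 now {5, 11}
Step 2: find(3) -> no change; set of 3 is {3}
Step 3: union(3, 7) -> merged; set of 3 now {3, 7}
Step 4: union(3, 9) -> merged; set of 3 now {3, 7, 9}
Step 5: union(11, 4) -> merged; set of 11 now {4, 5, 11}
Step 6: union(2, 6) -> merged; set of 2 now {2, 6}
Step 7: union(0, 3) -> merged; set of 0 now {0, 3, 7, 9}
Step 8: find(5) -> no change; set of 5 is {4, 5, 11}
Step 9: find(1) -> no change; set of 1 is {1}
Step 10: union(5, 4) -> already same set; set of 5 now {4, 5, 11}
Step 11: find(7) -> no change; set of 7 is {0, 3, 7, 9}
Step 12: union(11, 4) -> already same set; set of 11 now {4, 5, 11}
Step 13: union(3, 5) -> merged; set of 3 now {0, 3, 4, 5, 7, 9, 11}
Step 14: find(10) -> no change; set of 10 is {10}
Step 15: union(10, 0) -> merged; set of 10 now {0, 3, 4, 5, 7, 9, 10, 11}
Step 16: find(11) -> no change; set of 11 is {0, 3, 4, 5, 7, 9, 10, 11}
Step 17: find(11) -> no change; set of 11 is {0, 3, 4, 5, 7, 9, 10, 11}
Step 18: union(10, 4) -> already same set; set of 10 now {0, 3, 4, 5, 7, 9, 10, 11}
Step 19: union(0, 2) -> merged; set of 0 now {0, 2, 3, 4, 5, 6, 7, 9, 10, 11}
Step 20: union(0, 7) -> already same set; set of 0 now {0, 2, 3, 4, 5, 6, 7, 9, 10, 11}
Set of 7: {0, 2, 3, 4, 5, 6, 7, 9, 10, 11}; 6 is a member.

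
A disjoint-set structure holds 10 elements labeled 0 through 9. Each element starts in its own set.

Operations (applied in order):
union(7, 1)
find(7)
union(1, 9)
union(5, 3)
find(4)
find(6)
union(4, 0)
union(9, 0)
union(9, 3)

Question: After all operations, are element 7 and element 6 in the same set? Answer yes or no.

Answer: no

Derivation:
Step 1: union(7, 1) -> merged; set of 7 now {1, 7}
Step 2: find(7) -> no change; set of 7 is {1, 7}
Step 3: union(1, 9) -> merged; set of 1 now {1, 7, 9}
Step 4: union(5, 3) -> merged; set of 5 now {3, 5}
Step 5: find(4) -> no change; set of 4 is {4}
Step 6: find(6) -> no change; set of 6 is {6}
Step 7: union(4, 0) -> merged; set of 4 now {0, 4}
Step 8: union(9, 0) -> merged; set of 9 now {0, 1, 4, 7, 9}
Step 9: union(9, 3) -> merged; set of 9 now {0, 1, 3, 4, 5, 7, 9}
Set of 7: {0, 1, 3, 4, 5, 7, 9}; 6 is not a member.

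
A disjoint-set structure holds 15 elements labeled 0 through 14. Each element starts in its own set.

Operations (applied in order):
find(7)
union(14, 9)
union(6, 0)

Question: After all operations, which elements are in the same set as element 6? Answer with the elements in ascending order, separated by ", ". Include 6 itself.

Step 1: find(7) -> no change; set of 7 is {7}
Step 2: union(14, 9) -> merged; set of 14 now {9, 14}
Step 3: union(6, 0) -> merged; set of 6 now {0, 6}
Component of 6: {0, 6}

Answer: 0, 6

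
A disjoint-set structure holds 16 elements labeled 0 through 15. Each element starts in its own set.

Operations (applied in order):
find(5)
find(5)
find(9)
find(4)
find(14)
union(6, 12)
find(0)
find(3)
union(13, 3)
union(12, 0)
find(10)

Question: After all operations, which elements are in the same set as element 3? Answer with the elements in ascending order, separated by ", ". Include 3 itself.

Answer: 3, 13

Derivation:
Step 1: find(5) -> no change; set of 5 is {5}
Step 2: find(5) -> no change; set of 5 is {5}
Step 3: find(9) -> no change; set of 9 is {9}
Step 4: find(4) -> no change; set of 4 is {4}
Step 5: find(14) -> no change; set of 14 is {14}
Step 6: union(6, 12) -> merged; set of 6 now {6, 12}
Step 7: find(0) -> no change; set of 0 is {0}
Step 8: find(3) -> no change; set of 3 is {3}
Step 9: union(13, 3) -> merged; set of 13 now {3, 13}
Step 10: union(12, 0) -> merged; set of 12 now {0, 6, 12}
Step 11: find(10) -> no change; set of 10 is {10}
Component of 3: {3, 13}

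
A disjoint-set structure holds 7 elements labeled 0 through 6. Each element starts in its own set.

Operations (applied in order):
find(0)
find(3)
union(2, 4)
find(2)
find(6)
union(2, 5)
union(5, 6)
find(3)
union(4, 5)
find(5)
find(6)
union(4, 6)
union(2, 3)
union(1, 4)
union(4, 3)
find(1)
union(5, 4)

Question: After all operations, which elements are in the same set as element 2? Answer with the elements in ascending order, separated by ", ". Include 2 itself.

Answer: 1, 2, 3, 4, 5, 6

Derivation:
Step 1: find(0) -> no change; set of 0 is {0}
Step 2: find(3) -> no change; set of 3 is {3}
Step 3: union(2, 4) -> merged; set of 2 now {2, 4}
Step 4: find(2) -> no change; set of 2 is {2, 4}
Step 5: find(6) -> no change; set of 6 is {6}
Step 6: union(2, 5) -> merged; set of 2 now {2, 4, 5}
Step 7: union(5, 6) -> merged; set of 5 now {2, 4, 5, 6}
Step 8: find(3) -> no change; set of 3 is {3}
Step 9: union(4, 5) -> already same set; set of 4 now {2, 4, 5, 6}
Step 10: find(5) -> no change; set of 5 is {2, 4, 5, 6}
Step 11: find(6) -> no change; set of 6 is {2, 4, 5, 6}
Step 12: union(4, 6) -> already same set; set of 4 now {2, 4, 5, 6}
Step 13: union(2, 3) -> merged; set of 2 now {2, 3, 4, 5, 6}
Step 14: union(1, 4) -> merged; set of 1 now {1, 2, 3, 4, 5, 6}
Step 15: union(4, 3) -> already same set; set of 4 now {1, 2, 3, 4, 5, 6}
Step 16: find(1) -> no change; set of 1 is {1, 2, 3, 4, 5, 6}
Step 17: union(5, 4) -> already same set; set of 5 now {1, 2, 3, 4, 5, 6}
Component of 2: {1, 2, 3, 4, 5, 6}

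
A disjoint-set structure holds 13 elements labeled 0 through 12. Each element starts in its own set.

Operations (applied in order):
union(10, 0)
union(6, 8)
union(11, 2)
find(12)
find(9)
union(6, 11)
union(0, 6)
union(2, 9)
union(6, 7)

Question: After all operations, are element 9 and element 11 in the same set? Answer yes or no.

Step 1: union(10, 0) -> merged; set of 10 now {0, 10}
Step 2: union(6, 8) -> merged; set of 6 now {6, 8}
Step 3: union(11, 2) -> merged; set of 11 now {2, 11}
Step 4: find(12) -> no change; set of 12 is {12}
Step 5: find(9) -> no change; set of 9 is {9}
Step 6: union(6, 11) -> merged; set of 6 now {2, 6, 8, 11}
Step 7: union(0, 6) -> merged; set of 0 now {0, 2, 6, 8, 10, 11}
Step 8: union(2, 9) -> merged; set of 2 now {0, 2, 6, 8, 9, 10, 11}
Step 9: union(6, 7) -> merged; set of 6 now {0, 2, 6, 7, 8, 9, 10, 11}
Set of 9: {0, 2, 6, 7, 8, 9, 10, 11}; 11 is a member.

Answer: yes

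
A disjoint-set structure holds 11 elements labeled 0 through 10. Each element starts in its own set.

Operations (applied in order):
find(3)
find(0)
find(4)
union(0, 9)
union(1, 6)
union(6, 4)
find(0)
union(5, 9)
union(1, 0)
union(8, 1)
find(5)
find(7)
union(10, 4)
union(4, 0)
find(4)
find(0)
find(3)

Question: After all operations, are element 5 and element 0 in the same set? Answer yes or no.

Answer: yes

Derivation:
Step 1: find(3) -> no change; set of 3 is {3}
Step 2: find(0) -> no change; set of 0 is {0}
Step 3: find(4) -> no change; set of 4 is {4}
Step 4: union(0, 9) -> merged; set of 0 now {0, 9}
Step 5: union(1, 6) -> merged; set of 1 now {1, 6}
Step 6: union(6, 4) -> merged; set of 6 now {1, 4, 6}
Step 7: find(0) -> no change; set of 0 is {0, 9}
Step 8: union(5, 9) -> merged; set of 5 now {0, 5, 9}
Step 9: union(1, 0) -> merged; set of 1 now {0, 1, 4, 5, 6, 9}
Step 10: union(8, 1) -> merged; set of 8 now {0, 1, 4, 5, 6, 8, 9}
Step 11: find(5) -> no change; set of 5 is {0, 1, 4, 5, 6, 8, 9}
Step 12: find(7) -> no change; set of 7 is {7}
Step 13: union(10, 4) -> merged; set of 10 now {0, 1, 4, 5, 6, 8, 9, 10}
Step 14: union(4, 0) -> already same set; set of 4 now {0, 1, 4, 5, 6, 8, 9, 10}
Step 15: find(4) -> no change; set of 4 is {0, 1, 4, 5, 6, 8, 9, 10}
Step 16: find(0) -> no change; set of 0 is {0, 1, 4, 5, 6, 8, 9, 10}
Step 17: find(3) -> no change; set of 3 is {3}
Set of 5: {0, 1, 4, 5, 6, 8, 9, 10}; 0 is a member.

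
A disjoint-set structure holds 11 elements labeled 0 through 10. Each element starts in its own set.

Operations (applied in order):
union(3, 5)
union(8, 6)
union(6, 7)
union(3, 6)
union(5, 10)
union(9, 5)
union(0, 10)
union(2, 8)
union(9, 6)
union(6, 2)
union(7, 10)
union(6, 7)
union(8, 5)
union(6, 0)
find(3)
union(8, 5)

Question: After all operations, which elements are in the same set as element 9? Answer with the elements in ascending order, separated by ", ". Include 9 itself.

Step 1: union(3, 5) -> merged; set of 3 now {3, 5}
Step 2: union(8, 6) -> merged; set of 8 now {6, 8}
Step 3: union(6, 7) -> merged; set of 6 now {6, 7, 8}
Step 4: union(3, 6) -> merged; set of 3 now {3, 5, 6, 7, 8}
Step 5: union(5, 10) -> merged; set of 5 now {3, 5, 6, 7, 8, 10}
Step 6: union(9, 5) -> merged; set of 9 now {3, 5, 6, 7, 8, 9, 10}
Step 7: union(0, 10) -> merged; set of 0 now {0, 3, 5, 6, 7, 8, 9, 10}
Step 8: union(2, 8) -> merged; set of 2 now {0, 2, 3, 5, 6, 7, 8, 9, 10}
Step 9: union(9, 6) -> already same set; set of 9 now {0, 2, 3, 5, 6, 7, 8, 9, 10}
Step 10: union(6, 2) -> already same set; set of 6 now {0, 2, 3, 5, 6, 7, 8, 9, 10}
Step 11: union(7, 10) -> already same set; set of 7 now {0, 2, 3, 5, 6, 7, 8, 9, 10}
Step 12: union(6, 7) -> already same set; set of 6 now {0, 2, 3, 5, 6, 7, 8, 9, 10}
Step 13: union(8, 5) -> already same set; set of 8 now {0, 2, 3, 5, 6, 7, 8, 9, 10}
Step 14: union(6, 0) -> already same set; set of 6 now {0, 2, 3, 5, 6, 7, 8, 9, 10}
Step 15: find(3) -> no change; set of 3 is {0, 2, 3, 5, 6, 7, 8, 9, 10}
Step 16: union(8, 5) -> already same set; set of 8 now {0, 2, 3, 5, 6, 7, 8, 9, 10}
Component of 9: {0, 2, 3, 5, 6, 7, 8, 9, 10}

Answer: 0, 2, 3, 5, 6, 7, 8, 9, 10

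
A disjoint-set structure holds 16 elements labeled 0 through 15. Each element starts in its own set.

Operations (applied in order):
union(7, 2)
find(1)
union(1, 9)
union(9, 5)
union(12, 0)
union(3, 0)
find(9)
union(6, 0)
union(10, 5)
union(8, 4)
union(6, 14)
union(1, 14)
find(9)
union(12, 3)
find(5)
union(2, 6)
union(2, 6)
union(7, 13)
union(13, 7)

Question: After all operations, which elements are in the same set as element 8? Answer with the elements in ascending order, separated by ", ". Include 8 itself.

Step 1: union(7, 2) -> merged; set of 7 now {2, 7}
Step 2: find(1) -> no change; set of 1 is {1}
Step 3: union(1, 9) -> merged; set of 1 now {1, 9}
Step 4: union(9, 5) -> merged; set of 9 now {1, 5, 9}
Step 5: union(12, 0) -> merged; set of 12 now {0, 12}
Step 6: union(3, 0) -> merged; set of 3 now {0, 3, 12}
Step 7: find(9) -> no change; set of 9 is {1, 5, 9}
Step 8: union(6, 0) -> merged; set of 6 now {0, 3, 6, 12}
Step 9: union(10, 5) -> merged; set of 10 now {1, 5, 9, 10}
Step 10: union(8, 4) -> merged; set of 8 now {4, 8}
Step 11: union(6, 14) -> merged; set of 6 now {0, 3, 6, 12, 14}
Step 12: union(1, 14) -> merged; set of 1 now {0, 1, 3, 5, 6, 9, 10, 12, 14}
Step 13: find(9) -> no change; set of 9 is {0, 1, 3, 5, 6, 9, 10, 12, 14}
Step 14: union(12, 3) -> already same set; set of 12 now {0, 1, 3, 5, 6, 9, 10, 12, 14}
Step 15: find(5) -> no change; set of 5 is {0, 1, 3, 5, 6, 9, 10, 12, 14}
Step 16: union(2, 6) -> merged; set of 2 now {0, 1, 2, 3, 5, 6, 7, 9, 10, 12, 14}
Step 17: union(2, 6) -> already same set; set of 2 now {0, 1, 2, 3, 5, 6, 7, 9, 10, 12, 14}
Step 18: union(7, 13) -> merged; set of 7 now {0, 1, 2, 3, 5, 6, 7, 9, 10, 12, 13, 14}
Step 19: union(13, 7) -> already same set; set of 13 now {0, 1, 2, 3, 5, 6, 7, 9, 10, 12, 13, 14}
Component of 8: {4, 8}

Answer: 4, 8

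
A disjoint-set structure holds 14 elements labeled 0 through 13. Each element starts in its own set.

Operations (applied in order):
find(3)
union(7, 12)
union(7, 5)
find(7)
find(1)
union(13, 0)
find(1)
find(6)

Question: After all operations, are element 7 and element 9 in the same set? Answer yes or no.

Answer: no

Derivation:
Step 1: find(3) -> no change; set of 3 is {3}
Step 2: union(7, 12) -> merged; set of 7 now {7, 12}
Step 3: union(7, 5) -> merged; set of 7 now {5, 7, 12}
Step 4: find(7) -> no change; set of 7 is {5, 7, 12}
Step 5: find(1) -> no change; set of 1 is {1}
Step 6: union(13, 0) -> merged; set of 13 now {0, 13}
Step 7: find(1) -> no change; set of 1 is {1}
Step 8: find(6) -> no change; set of 6 is {6}
Set of 7: {5, 7, 12}; 9 is not a member.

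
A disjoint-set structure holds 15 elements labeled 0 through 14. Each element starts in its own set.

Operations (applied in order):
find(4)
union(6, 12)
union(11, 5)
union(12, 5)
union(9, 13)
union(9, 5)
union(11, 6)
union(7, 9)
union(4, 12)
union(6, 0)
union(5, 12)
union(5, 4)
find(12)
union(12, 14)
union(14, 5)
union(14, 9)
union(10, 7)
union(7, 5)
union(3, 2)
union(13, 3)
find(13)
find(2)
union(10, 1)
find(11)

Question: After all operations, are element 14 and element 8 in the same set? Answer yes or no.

Answer: no

Derivation:
Step 1: find(4) -> no change; set of 4 is {4}
Step 2: union(6, 12) -> merged; set of 6 now {6, 12}
Step 3: union(11, 5) -> merged; set of 11 now {5, 11}
Step 4: union(12, 5) -> merged; set of 12 now {5, 6, 11, 12}
Step 5: union(9, 13) -> merged; set of 9 now {9, 13}
Step 6: union(9, 5) -> merged; set of 9 now {5, 6, 9, 11, 12, 13}
Step 7: union(11, 6) -> already same set; set of 11 now {5, 6, 9, 11, 12, 13}
Step 8: union(7, 9) -> merged; set of 7 now {5, 6, 7, 9, 11, 12, 13}
Step 9: union(4, 12) -> merged; set of 4 now {4, 5, 6, 7, 9, 11, 12, 13}
Step 10: union(6, 0) -> merged; set of 6 now {0, 4, 5, 6, 7, 9, 11, 12, 13}
Step 11: union(5, 12) -> already same set; set of 5 now {0, 4, 5, 6, 7, 9, 11, 12, 13}
Step 12: union(5, 4) -> already same set; set of 5 now {0, 4, 5, 6, 7, 9, 11, 12, 13}
Step 13: find(12) -> no change; set of 12 is {0, 4, 5, 6, 7, 9, 11, 12, 13}
Step 14: union(12, 14) -> merged; set of 12 now {0, 4, 5, 6, 7, 9, 11, 12, 13, 14}
Step 15: union(14, 5) -> already same set; set of 14 now {0, 4, 5, 6, 7, 9, 11, 12, 13, 14}
Step 16: union(14, 9) -> already same set; set of 14 now {0, 4, 5, 6, 7, 9, 11, 12, 13, 14}
Step 17: union(10, 7) -> merged; set of 10 now {0, 4, 5, 6, 7, 9, 10, 11, 12, 13, 14}
Step 18: union(7, 5) -> already same set; set of 7 now {0, 4, 5, 6, 7, 9, 10, 11, 12, 13, 14}
Step 19: union(3, 2) -> merged; set of 3 now {2, 3}
Step 20: union(13, 3) -> merged; set of 13 now {0, 2, 3, 4, 5, 6, 7, 9, 10, 11, 12, 13, 14}
Step 21: find(13) -> no change; set of 13 is {0, 2, 3, 4, 5, 6, 7, 9, 10, 11, 12, 13, 14}
Step 22: find(2) -> no change; set of 2 is {0, 2, 3, 4, 5, 6, 7, 9, 10, 11, 12, 13, 14}
Step 23: union(10, 1) -> merged; set of 10 now {0, 1, 2, 3, 4, 5, 6, 7, 9, 10, 11, 12, 13, 14}
Step 24: find(11) -> no change; set of 11 is {0, 1, 2, 3, 4, 5, 6, 7, 9, 10, 11, 12, 13, 14}
Set of 14: {0, 1, 2, 3, 4, 5, 6, 7, 9, 10, 11, 12, 13, 14}; 8 is not a member.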